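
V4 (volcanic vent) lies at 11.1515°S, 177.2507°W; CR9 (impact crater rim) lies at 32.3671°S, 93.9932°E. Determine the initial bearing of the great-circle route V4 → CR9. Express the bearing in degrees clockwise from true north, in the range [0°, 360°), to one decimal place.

Δλ = -88.7561°
y = sin Δλ · cos φ₂ = -0.844436
x = cos φ₁ sin φ₂ − sin φ₁ cos φ₂ cos Δλ = -0.521688
θ = atan2(y, x) = -121.7075° → 238.2925° (mod 360°)

238.3°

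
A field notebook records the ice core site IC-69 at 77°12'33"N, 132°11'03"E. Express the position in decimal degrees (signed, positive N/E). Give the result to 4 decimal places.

+77.2092°, +132.1842°

lat: 77.2092° N → +77.2092°
lon: 132.1842° E → +132.1842°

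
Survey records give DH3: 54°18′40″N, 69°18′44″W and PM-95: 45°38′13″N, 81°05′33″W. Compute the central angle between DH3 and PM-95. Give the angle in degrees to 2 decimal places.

DH3: φ = +54.31111°, λ = -69.31222°
PM-95: φ = +45.63694°, λ = -81.09250°
Δφ = -8.6742°,  Δλ = -11.7803°
a = sin²(Δφ/2) + cos φ₁ cos φ₂ sin²(Δλ/2) = 0.010015
c = 2·arcsin(√a) = 0.200482 rad = 11.4868°

11.49°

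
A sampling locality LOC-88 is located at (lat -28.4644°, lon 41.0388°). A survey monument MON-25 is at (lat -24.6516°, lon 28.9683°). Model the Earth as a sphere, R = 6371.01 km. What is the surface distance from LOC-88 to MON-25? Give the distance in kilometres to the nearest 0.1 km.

1272.4 km

Δφ = 3.8128°,  Δλ = -12.0705°
a = sin²(Δφ/2) + cos φ₁ cos φ₂ sin²(Δλ/2) = 0.009939
c = 2·arcsin(√a) = 0.199722 rad = 11.4432°
d = R·c = 6371.01 × 0.199722 = 1272.4 km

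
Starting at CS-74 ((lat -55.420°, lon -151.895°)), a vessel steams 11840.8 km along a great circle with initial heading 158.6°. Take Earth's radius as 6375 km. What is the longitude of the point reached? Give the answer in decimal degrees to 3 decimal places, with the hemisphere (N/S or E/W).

δ = d/R = 11840.8/6375 = 1.857380 rad
φ₂ = arcsin(sin φ₁ cos δ + cos φ₁ sin δ cos θ)
   = arcsin(-0.82333·-0.28268 + 0.56756·0.95922·-0.93106) = -15.91058°
λ₂ = λ₁ + atan2(sin θ sin δ cos φ₁, cos δ − sin φ₁ sin φ₂) = 6.76279°

6.763°E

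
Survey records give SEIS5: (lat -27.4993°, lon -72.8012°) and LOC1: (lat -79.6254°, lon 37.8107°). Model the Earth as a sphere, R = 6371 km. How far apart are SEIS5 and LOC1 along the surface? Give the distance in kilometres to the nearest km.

Δφ = -52.1261°,  Δλ = 110.6119°
a = sin²(Δφ/2) + cos φ₁ cos φ₂ sin²(Δλ/2) = 0.301022
c = 2·arcsin(√a) = 1.161509 rad = 66.5495°
d = R·c = 6371 × 1.161509 = 7400.0 km

7400 km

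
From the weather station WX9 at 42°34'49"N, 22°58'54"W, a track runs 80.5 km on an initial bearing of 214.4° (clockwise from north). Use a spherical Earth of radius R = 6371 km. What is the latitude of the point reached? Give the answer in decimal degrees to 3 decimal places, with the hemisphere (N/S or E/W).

41.982°N

WX9: φ = +42.58028°, λ = -22.98167°
δ = d/R = 80.5/6371 = 0.012635 rad
φ₂ = arcsin(sin φ₁ cos δ + cos φ₁ sin δ cos θ)
   = arcsin(0.67662·0.99992 + 0.73633·0.01264·-0.82511) = 41.98161°
λ₂ = λ₁ + atan2(sin θ sin δ cos φ₁, cos δ − sin φ₁ sin φ₂) = -23.53188°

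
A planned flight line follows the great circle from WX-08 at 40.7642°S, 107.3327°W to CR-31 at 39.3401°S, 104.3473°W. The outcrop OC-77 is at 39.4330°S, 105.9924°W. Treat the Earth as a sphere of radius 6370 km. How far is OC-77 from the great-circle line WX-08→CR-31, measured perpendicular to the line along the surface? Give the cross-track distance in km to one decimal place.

δ₁₃ = central angle WX-08→OC-77 = 0.029325 rad  (haversine)
θ₁₃ = bearing WX-08→OC-77 = 38.036°,  θ₁₂ = bearing WX-08→CR-31 = 59.037°
dₓₜ = R·arcsin(sin δ₁₃ · sin(θ₁₃ − θ₁₂)) = 6370·arcsin(0.02932·sin(-21.001°)) = -66.937 km
|dₓₜ| = 66.937 km

66.9 km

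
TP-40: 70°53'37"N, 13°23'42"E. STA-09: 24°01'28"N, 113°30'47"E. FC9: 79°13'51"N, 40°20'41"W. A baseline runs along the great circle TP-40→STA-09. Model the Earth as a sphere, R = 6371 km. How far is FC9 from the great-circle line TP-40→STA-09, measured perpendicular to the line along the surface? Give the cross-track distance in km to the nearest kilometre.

TP-40: φ = +70.89361°, λ = +13.39500°
STA-09: φ = +24.02444°, λ = +113.51306°
FC9: φ = +79.23083°, λ = -40.34472°
δ₁₃ = central angle TP-40→FC9 = 0.267462 rad  (haversine)
θ₁₃ = bearing TP-40→FC9 = 325.243°,  θ₁₂ = bearing TP-40→STA-09 = 72.420°
dₓₜ = R·arcsin(sin δ₁₃ · sin(θ₁₃ − θ₁₂)) = 6371·arcsin(0.26428·sin(252.823°)) = -1626.262 km
|dₓₜ| = 1626.262 km

1626 km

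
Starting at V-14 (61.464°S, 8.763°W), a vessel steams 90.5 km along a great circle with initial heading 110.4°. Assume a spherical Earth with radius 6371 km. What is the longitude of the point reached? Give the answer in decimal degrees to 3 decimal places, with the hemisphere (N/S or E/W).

δ = d/R = 90.5/6371 = 0.014205 rad
φ₂ = arcsin(sin φ₁ cos δ + cos φ₁ sin δ cos θ)
   = arcsin(-0.87852·0.99990 + 0.47771·0.01420·-0.34857) = -61.73827°
λ₂ = λ₁ + atan2(sin θ sin δ cos φ₁, cos δ − sin φ₁ sin φ₂) = -7.15177°

7.152°W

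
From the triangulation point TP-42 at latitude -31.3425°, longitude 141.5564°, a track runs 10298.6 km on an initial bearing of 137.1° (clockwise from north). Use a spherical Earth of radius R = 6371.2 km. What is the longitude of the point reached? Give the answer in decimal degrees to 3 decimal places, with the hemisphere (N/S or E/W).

96.767°W

δ = d/R = 10298.6/6371.2 = 1.616430 rad
φ₂ = arcsin(sin φ₁ cos δ + cos φ₁ sin δ cos θ)
   = arcsin(-0.52015·-0.04562 + 0.85407·0.99896·-0.73254) = -36.96059°
λ₂ = λ₁ + atan2(sin θ sin δ cos φ₁, cos δ − sin φ₁ sin φ₂) = -96.76711°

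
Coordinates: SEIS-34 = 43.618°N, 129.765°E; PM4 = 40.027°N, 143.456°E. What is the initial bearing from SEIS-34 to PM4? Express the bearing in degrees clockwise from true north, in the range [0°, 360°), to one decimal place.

104.7°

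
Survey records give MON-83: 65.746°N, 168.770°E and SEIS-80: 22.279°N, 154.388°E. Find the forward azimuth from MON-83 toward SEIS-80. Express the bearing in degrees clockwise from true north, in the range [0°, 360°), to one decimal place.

Δλ = -14.3820°
y = sin Δλ · cos φ₂ = -0.229843
x = cos φ₁ sin φ₂ − sin φ₁ cos φ₂ cos Δλ = -0.661497
θ = atan2(y, x) = -160.8397° → 199.1603° (mod 360°)

199.2°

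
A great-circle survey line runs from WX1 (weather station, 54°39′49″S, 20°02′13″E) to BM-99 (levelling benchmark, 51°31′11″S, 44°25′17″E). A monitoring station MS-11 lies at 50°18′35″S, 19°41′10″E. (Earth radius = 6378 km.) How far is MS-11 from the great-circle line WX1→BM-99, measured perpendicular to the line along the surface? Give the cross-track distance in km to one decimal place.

485.2 km

WX1: φ = -54.66361°, λ = +20.03694°
BM-99: φ = -51.51972°, λ = +44.42139°
MS-11: φ = -50.30972°, λ = +19.68611°
δ₁₃ = central angle WX1→MS-11 = 0.076081 rad  (haversine)
θ₁₃ = bearing WX1→MS-11 = 357.051°,  θ₁₂ = bearing WX1→BM-99 = 87.868°
dₓₜ = R·arcsin(sin δ₁₃ · sin(θ₁₃ − θ₁₂)) = 6378·arcsin(0.07601·sin(269.183°)) = -485.194 km
|dₓₜ| = 485.194 km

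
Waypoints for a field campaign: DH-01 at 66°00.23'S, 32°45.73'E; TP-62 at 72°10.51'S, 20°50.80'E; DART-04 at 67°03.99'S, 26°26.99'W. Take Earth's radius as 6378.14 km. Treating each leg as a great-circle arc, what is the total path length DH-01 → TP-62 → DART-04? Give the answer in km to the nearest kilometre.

2694 km

DH-01: φ = -66.00383°, λ = +32.76217°
TP-62: φ = -72.17517°, λ = +20.84667°
DART-04: φ = -67.06650°, λ = -26.44983°
DH-01→TP-62: c = 0.130303 rad, d = 831.09 km
TP-62→DART-04: c = 0.292090 rad, d = 1862.99 km
Total = 831.09 + 1862.99 = 2694.08 km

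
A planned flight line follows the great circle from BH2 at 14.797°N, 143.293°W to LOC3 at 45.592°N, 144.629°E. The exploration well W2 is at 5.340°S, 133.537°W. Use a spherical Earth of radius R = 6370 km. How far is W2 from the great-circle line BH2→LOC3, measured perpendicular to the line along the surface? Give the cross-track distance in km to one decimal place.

829.4 km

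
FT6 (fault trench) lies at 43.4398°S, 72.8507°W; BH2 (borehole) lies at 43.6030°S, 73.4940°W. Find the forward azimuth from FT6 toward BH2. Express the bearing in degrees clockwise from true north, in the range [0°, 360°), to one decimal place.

Δλ = -0.6433°
y = sin Δλ · cos φ₂ = -0.008130
x = cos φ₁ sin φ₂ − sin φ₁ cos φ₂ cos Δλ = -0.002880
θ = atan2(y, x) = -109.5044° → 250.4956° (mod 360°)

250.5°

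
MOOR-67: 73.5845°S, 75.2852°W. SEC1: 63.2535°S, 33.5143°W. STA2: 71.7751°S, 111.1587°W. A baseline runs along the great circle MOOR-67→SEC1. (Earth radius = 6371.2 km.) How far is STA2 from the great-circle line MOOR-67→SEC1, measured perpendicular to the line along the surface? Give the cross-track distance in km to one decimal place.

106.9 km

δ₁₃ = central angle MOOR-67→STA2 = 0.186084 rad  (haversine)
θ₁₃ = bearing MOOR-67→STA2 = 262.130°,  θ₁₂ = bearing MOOR-67→SEC1 = 76.929°
dₓₜ = R·arcsin(sin δ₁₃ · sin(θ₁₃ − θ₁₂)) = 6371.2·arcsin(0.18501·sin(185.201°)) = -106.859 km
|dₓₜ| = 106.859 km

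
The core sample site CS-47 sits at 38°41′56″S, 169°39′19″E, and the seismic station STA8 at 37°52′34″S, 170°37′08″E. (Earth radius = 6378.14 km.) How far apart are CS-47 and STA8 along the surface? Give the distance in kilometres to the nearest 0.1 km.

CS-47: φ = -38.69889°, λ = +169.65528°
STA8: φ = -37.87611°, λ = +170.61889°
Δφ = 0.8228°,  Δλ = 0.9636°
a = sin²(Δφ/2) + cos φ₁ cos φ₂ sin²(Δλ/2) = 0.000095
c = 2·arcsin(√a) = 0.019506 rad = 1.1176°
d = R·c = 6378.14 × 0.019506 = 124.4 km

124.4 km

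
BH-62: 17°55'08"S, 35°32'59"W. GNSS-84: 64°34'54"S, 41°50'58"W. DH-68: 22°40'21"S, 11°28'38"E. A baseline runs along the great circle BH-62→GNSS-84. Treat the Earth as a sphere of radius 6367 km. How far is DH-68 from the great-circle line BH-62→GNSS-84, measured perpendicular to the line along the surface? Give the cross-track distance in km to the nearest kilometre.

BH-62: φ = -17.91889°, λ = -35.54972°
GNSS-84: φ = -64.58167°, λ = -41.84944°
DH-68: φ = -22.67250°, λ = +11.47722°
δ₁₃ = central angle BH-62→DH-68 = 0.771215 rad  (haversine)
θ₁₃ = bearing BH-62→DH-68 = 104.392°,  θ₁₂ = bearing BH-62→GNSS-84 = 183.701°
dₓₜ = R·arcsin(sin δ₁₃ · sin(θ₁₃ − θ₁₂)) = 6367·arcsin(0.69701·sin(-79.309°)) = -4803.758 km
|dₓₜ| = 4803.758 km

4804 km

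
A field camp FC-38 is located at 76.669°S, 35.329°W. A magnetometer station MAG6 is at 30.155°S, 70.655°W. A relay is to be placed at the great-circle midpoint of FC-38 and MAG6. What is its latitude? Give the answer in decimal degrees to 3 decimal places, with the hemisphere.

54.274°S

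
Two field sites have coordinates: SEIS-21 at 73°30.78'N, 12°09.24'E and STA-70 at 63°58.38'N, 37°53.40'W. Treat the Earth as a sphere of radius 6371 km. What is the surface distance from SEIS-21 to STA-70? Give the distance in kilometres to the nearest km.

2188 km

SEIS-21: φ = +73.51300°, λ = +12.15400°
STA-70: φ = +63.97300°, λ = -37.89000°
Δφ = -9.5400°,  Δλ = -50.0440°
a = sin²(Δφ/2) + cos φ₁ cos φ₂ sin²(Δλ/2) = 0.029193
c = 2·arcsin(√a) = 0.343405 rad = 19.6757°
d = R·c = 6371 × 0.343405 = 2187.8 km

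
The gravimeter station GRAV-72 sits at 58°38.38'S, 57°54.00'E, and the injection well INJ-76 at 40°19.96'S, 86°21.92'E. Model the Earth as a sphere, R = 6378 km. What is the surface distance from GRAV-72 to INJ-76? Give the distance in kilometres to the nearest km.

2856 km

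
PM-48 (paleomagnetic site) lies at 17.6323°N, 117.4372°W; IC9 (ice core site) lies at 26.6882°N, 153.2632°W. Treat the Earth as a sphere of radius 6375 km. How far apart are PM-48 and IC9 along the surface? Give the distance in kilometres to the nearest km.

3813 km

Δφ = 9.0559°,  Δλ = -35.8260°
a = sin²(Δφ/2) + cos φ₁ cos φ₂ sin²(Δλ/2) = 0.086784
c = 2·arcsin(√a) = 0.598055 rad = 34.2660°
d = R·c = 6375 × 0.598055 = 3812.6 km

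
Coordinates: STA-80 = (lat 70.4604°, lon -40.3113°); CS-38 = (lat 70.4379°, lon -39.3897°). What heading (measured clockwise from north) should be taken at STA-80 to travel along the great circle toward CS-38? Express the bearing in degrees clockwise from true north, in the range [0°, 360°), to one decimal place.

Δλ = 0.9216°
y = sin Δλ · cos φ₂ = 0.005385
x = cos φ₁ sin φ₂ − sin φ₁ cos φ₂ cos Δλ = -0.000352
θ = atan2(y, x) = 93.7383° → 93.7383° (mod 360°)

93.7°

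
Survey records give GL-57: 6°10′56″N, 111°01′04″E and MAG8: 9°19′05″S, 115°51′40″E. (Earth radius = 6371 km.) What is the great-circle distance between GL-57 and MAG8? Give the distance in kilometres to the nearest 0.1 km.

1805.2 km

GL-57: φ = +6.18222°, λ = +111.01778°
MAG8: φ = -9.31806°, λ = +115.86111°
Δφ = -15.5003°,  Δλ = 4.8433°
a = sin²(Δφ/2) + cos φ₁ cos φ₂ sin²(Δλ/2) = 0.019937
c = 2·arcsin(√a) = 0.283344 rad = 16.2344°
d = R·c = 6371 × 0.283344 = 1805.2 km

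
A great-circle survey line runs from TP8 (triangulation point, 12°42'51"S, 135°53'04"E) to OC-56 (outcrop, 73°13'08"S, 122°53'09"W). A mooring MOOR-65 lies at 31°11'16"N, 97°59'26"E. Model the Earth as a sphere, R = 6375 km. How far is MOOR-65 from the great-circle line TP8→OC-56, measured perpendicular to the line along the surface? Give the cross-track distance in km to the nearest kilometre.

2049 km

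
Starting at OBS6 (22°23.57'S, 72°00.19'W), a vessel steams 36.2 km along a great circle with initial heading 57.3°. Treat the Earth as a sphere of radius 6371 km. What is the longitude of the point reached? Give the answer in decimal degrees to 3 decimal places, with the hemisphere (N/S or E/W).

71.707°W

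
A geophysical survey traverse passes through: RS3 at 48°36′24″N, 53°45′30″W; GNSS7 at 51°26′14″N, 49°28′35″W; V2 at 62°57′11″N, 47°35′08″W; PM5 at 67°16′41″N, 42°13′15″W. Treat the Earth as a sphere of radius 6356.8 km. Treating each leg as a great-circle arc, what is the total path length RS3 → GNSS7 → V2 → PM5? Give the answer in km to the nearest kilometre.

RS3: φ = +48.60667°, λ = -53.75833°
GNSS7: φ = +51.43722°, λ = -49.47639°
V2: φ = +62.95306°, λ = -47.58556°
PM5: φ = +67.27806°, λ = -42.22083°
RS3→GNSS7: c = 0.068870 rad, d = 437.79 km
GNSS7→V2: c = 0.201761 rad, d = 1282.55 km
V2→PM5: c = 0.085079 rad, d = 540.83 km
Total = 437.79 + 1282.55 + 540.83 = 2261.18 km

2261 km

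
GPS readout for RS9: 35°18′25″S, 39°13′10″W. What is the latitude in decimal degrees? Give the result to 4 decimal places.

35° + 18′/60 + 25″/3600 = 35 + 0.30000 + 0.00694 = 35.3069°

35.3069°S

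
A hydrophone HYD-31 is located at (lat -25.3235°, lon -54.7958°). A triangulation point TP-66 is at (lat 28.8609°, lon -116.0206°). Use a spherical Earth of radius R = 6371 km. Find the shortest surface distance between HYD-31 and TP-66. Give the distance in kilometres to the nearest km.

8889 km

Δφ = 54.1844°,  Δλ = -61.2248°
a = sin²(Δφ/2) + cos φ₁ cos φ₂ sin²(Δλ/2) = 0.412692
c = 2·arcsin(√a) = 1.395281 rad = 79.9437°
d = R·c = 6371 × 1.395281 = 8889.3 km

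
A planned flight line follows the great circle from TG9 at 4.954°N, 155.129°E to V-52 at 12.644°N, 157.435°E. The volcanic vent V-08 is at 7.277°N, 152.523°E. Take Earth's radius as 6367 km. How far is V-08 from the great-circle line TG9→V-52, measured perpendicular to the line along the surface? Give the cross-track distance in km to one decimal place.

348.5 km

δ₁₃ = central angle TG9→V-08 = 0.060735 rad  (haversine)
θ₁₃ = bearing TG9→V-08 = 312.008°,  θ₁₂ = bearing TG9→V-52 = 16.344°
dₓₜ = R·arcsin(sin δ₁₃ · sin(θ₁₃ − θ₁₂)) = 6367·arcsin(0.06070·sin(295.665°)) = -348.511 km
|dₓₜ| = 348.511 km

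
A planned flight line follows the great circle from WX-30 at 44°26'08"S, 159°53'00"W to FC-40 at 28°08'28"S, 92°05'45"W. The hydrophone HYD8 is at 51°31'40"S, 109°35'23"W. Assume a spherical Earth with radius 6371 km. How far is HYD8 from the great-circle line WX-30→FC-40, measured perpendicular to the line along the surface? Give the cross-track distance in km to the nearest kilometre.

WX-30: φ = -44.43556°, λ = -159.88333°
FC-40: φ = -28.14111°, λ = -92.09583°
HYD8: φ = -51.52778°, λ = -109.58972°
δ₁₃ = central angle WX-30→HYD8 = 0.588242 rad  (haversine)
θ₁₃ = bearing WX-30→HYD8 = 120.396°,  θ₁₂ = bearing WX-30→FC-40 = 97.218°
dₓₜ = R·arcsin(sin δ₁₃ · sin(θ₁₃ − θ₁₂)) = 6371·arcsin(0.55490·sin(23.178°)) = 1402.773 km
|dₓₜ| = 1402.773 km

1403 km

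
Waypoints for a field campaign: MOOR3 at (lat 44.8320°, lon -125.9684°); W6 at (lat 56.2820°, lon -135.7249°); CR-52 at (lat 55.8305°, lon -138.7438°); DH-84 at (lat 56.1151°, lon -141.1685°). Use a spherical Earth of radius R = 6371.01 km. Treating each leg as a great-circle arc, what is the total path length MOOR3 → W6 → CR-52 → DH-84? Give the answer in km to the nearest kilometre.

MOOR3→W6: c = 0.226739 rad, d = 1444.56 km
W6→CR-52: c = 0.030455 rad, d = 194.03 km
CR-52→DH-84: c = 0.024195 rad, d = 154.15 km
Total = 1444.56 + 194.03 + 154.15 = 1792.73 km

1793 km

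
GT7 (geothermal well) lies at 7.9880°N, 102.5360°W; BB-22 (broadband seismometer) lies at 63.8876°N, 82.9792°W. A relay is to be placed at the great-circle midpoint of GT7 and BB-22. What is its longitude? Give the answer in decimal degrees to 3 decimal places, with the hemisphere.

Bx = cos φ₂ cos Δλ = 0.414742,  By = cos φ₂ sin Δλ = 0.147331
φₘ = atan2(sin φ₁ + sin φ₂, √((cos φ₁ + Bx)² + By²)) = 36.27721°
λₘ = λ₁ + atan2(By, cos φ₁ + Bx) = -96.54991°

96.550°W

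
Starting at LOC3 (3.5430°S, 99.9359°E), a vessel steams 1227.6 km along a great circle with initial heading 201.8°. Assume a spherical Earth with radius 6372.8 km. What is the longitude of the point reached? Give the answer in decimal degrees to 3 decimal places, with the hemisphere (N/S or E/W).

95.738°E

δ = d/R = 1227.6/6372.8 = 0.192631 rad
φ₂ = arcsin(sin φ₁ cos δ + cos φ₁ sin δ cos θ)
   = arcsin(-0.06180·0.98150 + 0.99809·0.19144·-0.92849) = -13.77243°
λ₂ = λ₁ + atan2(sin θ sin δ cos φ₁, cos δ − sin φ₁ sin φ₂) = 95.73809°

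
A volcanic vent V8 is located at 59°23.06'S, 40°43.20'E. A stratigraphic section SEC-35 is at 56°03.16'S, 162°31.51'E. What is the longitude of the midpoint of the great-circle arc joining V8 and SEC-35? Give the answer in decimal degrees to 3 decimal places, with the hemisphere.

V8: φ = -59.38433°, λ = +40.72000°
SEC-35: φ = -56.05267°, λ = +162.52517°
Bx = cos φ₂ cos Δλ = -0.294311,  By = cos φ₂ sin Δλ = 0.474580
φₘ = atan2(sin φ₁ + sin φ₂, √((cos φ₁ + Bx)² + By²)) = -72.86792°
λₘ = λ₁ + atan2(By, cos φ₁ + Bx) = 106.35136°

106.351°E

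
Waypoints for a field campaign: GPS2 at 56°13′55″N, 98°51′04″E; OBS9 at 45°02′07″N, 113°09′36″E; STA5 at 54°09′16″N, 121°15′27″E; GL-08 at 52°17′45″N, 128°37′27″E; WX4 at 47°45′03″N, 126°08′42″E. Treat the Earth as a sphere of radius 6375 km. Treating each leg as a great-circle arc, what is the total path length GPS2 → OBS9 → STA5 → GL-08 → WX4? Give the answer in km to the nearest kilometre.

GPS2: φ = +56.23194°, λ = +98.85111°
OBS9: φ = +45.03528°, λ = +113.16000°
STA5: φ = +54.15444°, λ = +121.25750°
GL-08: φ = +52.29583°, λ = +128.62417°
WX4: φ = +47.75083°, λ = +126.14500°
GPS2→OBS9: c = 0.250530 rad, d = 1597.13 km
OBS9→STA5: c = 0.183369 rad, d = 1168.98 km
STA5→GL-08: c = 0.083478 rad, d = 532.17 km
GL-08→WX4: c = 0.084042 rad, d = 535.77 km
Total = 1597.13 + 1168.98 + 532.17 + 535.77 = 3834.05 km

3834 km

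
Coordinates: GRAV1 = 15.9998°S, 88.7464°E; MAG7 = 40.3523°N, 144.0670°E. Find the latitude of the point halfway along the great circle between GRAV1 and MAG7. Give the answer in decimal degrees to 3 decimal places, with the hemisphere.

Bx = cos φ₂ cos Δλ = 0.433610,  By = cos φ₂ sin Δλ = 0.626694
φₘ = atan2(sin φ₁ + sin φ₂, √((cos φ₁ + Bx)² + By²)) = 13.66732°
λₘ = λ₁ + atan2(By, cos φ₁ + Bx) = 112.94001°

13.667°N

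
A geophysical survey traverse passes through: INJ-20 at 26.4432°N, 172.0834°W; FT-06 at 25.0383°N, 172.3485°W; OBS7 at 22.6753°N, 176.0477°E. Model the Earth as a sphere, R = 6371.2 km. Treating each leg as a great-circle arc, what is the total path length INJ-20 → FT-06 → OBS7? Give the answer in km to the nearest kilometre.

1367 km

INJ-20→FT-06: c = 0.024872 rad, d = 158.46 km
FT-06→OBS7: c = 0.189686 rad, d = 1208.53 km
Total = 158.46 + 1208.53 = 1366.99 km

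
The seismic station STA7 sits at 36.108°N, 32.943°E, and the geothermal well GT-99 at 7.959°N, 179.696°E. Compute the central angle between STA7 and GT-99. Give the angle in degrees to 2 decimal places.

125.98°

Δφ = -28.1490°,  Δλ = 146.7530°
a = sin²(Δφ/2) + cos φ₁ cos φ₂ sin²(Δλ/2) = 0.793779
c = 2·arcsin(√a) = 2.198834 rad = 125.9839°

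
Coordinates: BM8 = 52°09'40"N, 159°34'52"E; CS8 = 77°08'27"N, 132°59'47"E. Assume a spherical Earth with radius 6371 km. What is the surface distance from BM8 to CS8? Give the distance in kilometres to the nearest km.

2988 km

BM8: φ = +52.16111°, λ = +159.58111°
CS8: φ = +77.14083°, λ = +132.99639°
Δφ = 24.9797°,  Δλ = -26.5847°
a = sin²(Δφ/2) + cos φ₁ cos φ₂ sin²(Δλ/2) = 0.053989
c = 2·arcsin(√a) = 0.468995 rad = 26.8714°
d = R·c = 6371 × 0.468995 = 2988.0 km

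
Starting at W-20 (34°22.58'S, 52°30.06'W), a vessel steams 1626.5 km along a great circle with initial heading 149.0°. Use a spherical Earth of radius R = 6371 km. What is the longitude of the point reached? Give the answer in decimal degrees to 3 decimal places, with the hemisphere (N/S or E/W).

W-20: φ = -34.37633°, λ = -52.50100°
δ = d/R = 1626.5/6371 = 0.255297 rad
φ₂ = arcsin(sin φ₁ cos δ + cos φ₁ sin δ cos θ)
   = arcsin(-0.56463·0.96759 + 0.82535·0.25253·-0.85717) = -46.46742°
λ₂ = λ₁ + atan2(sin θ sin δ cos φ₁, cos δ − sin φ₁ sin φ₂) = -41.61612°

41.616°W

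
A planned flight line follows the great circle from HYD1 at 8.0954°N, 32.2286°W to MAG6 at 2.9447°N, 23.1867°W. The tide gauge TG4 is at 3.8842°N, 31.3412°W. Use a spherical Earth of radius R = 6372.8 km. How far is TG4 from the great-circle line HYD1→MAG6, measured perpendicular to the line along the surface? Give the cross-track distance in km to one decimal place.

360.1 km

δ₁₃ = central angle HYD1→TG4 = 0.075095 rad  (haversine)
θ₁₃ = bearing HYD1→TG4 = 168.114°,  θ₁₂ = bearing HYD1→MAG6 = 119.287°
dₓₜ = R·arcsin(sin δ₁₃ · sin(θ₁₃ − θ₁₂)) = 6372.8·arcsin(0.07502·sin(48.828°)) = 360.087 km
|dₓₜ| = 360.087 km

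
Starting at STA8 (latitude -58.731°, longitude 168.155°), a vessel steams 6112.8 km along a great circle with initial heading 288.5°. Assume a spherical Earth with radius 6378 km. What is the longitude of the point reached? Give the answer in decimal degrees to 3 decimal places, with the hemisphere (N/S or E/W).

111.996°E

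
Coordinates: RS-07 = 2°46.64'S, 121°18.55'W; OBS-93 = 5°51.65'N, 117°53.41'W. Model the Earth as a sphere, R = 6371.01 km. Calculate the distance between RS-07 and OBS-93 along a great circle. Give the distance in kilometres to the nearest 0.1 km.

1032.8 km

RS-07: φ = -2.77733°, λ = -121.30917°
OBS-93: φ = +5.86083°, λ = -117.89017°
Δφ = 8.6382°,  Δλ = 3.4190°
a = sin²(Δφ/2) + cos φ₁ cos φ₂ sin²(Δλ/2) = 0.006556
c = 2·arcsin(√a) = 0.162115 rad = 9.2885°
d = R·c = 6371.01 × 0.162115 = 1032.8 km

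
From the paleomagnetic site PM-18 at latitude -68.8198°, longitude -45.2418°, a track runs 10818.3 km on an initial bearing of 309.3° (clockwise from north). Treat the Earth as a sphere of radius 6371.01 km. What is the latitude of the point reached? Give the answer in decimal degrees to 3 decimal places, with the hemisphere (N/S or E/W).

δ = d/R = 10818.3/6371.01 = 1.698051 rad
φ₂ = arcsin(sin φ₁ cos δ + cos φ₁ sin δ cos θ)
   = arcsin(-0.93245·-0.12691 + 0.36130·0.99191·0.63338) = 20.20195°
λ₂ = λ₁ + atan2(sin θ sin δ cos φ₁, cos δ − sin φ₁ sin φ₂) = -100.11683°

20.202°N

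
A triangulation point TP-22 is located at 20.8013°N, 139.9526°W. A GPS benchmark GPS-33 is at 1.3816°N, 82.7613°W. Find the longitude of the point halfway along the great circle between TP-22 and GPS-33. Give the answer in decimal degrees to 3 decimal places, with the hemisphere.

110.309°W

Bx = cos φ₂ cos Δλ = 0.541678,  By = cos φ₂ sin Δλ = 0.840240
φₘ = atan2(sin φ₁ + sin φ₂, √((cos φ₁ + Bx)² + By²)) = 12.58408°
λₘ = λ₁ + atan2(By, cos φ₁ + Bx) = -110.30939°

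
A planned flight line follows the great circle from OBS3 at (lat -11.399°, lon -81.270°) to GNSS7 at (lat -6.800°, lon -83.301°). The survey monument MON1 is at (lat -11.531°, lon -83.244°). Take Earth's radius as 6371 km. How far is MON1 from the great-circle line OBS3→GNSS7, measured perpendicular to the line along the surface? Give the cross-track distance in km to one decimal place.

203.1 km

δ₁₃ = central angle OBS3→MON1 = 0.033844 rad  (haversine)
θ₁₃ = bearing OBS3→MON1 = 265.901°,  θ₁₂ = bearing OBS3→GNSS7 = 336.271°
dₓₜ = R·arcsin(sin δ₁₃ · sin(θ₁₃ − θ₁₂)) = 6371·arcsin(0.03384·sin(-70.370°)) = -203.083 km
|dₓₜ| = 203.083 km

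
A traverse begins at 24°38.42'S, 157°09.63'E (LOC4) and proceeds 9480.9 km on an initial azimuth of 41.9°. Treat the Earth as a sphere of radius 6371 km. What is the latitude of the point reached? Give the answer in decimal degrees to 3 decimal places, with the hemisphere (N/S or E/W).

39.777°N

LOC4: φ = -24.64033°, λ = +157.16050°
δ = d/R = 9480.9/6371 = 1.488134 rad
φ₂ = arcsin(sin φ₁ cos δ + cos φ₁ sin δ cos θ)
   = arcsin(-0.41692·0.08257 + 0.90894·0.99659·0.74431) = 39.77706°
λ₂ = λ₁ + atan2(sin θ sin δ cos φ₁, cos δ − sin φ₁ sin φ₂) = -142.84290°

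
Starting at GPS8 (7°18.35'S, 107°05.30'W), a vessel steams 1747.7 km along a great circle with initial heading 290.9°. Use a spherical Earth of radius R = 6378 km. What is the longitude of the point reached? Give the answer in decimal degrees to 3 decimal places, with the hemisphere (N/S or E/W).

GPS8: φ = -7.30583°, λ = -107.08833°
δ = d/R = 1747.7/6378 = 0.274020 rad
φ₂ = arcsin(sin φ₁ cos δ + cos φ₁ sin δ cos θ)
   = arcsin(-0.12717·0.96269 + 0.99188·0.27060·0.35674) = -1.52827°
λ₂ = λ₁ + atan2(sin θ sin δ cos φ₁, cos δ − sin φ₁ sin φ₂) = -121.73688°

121.737°W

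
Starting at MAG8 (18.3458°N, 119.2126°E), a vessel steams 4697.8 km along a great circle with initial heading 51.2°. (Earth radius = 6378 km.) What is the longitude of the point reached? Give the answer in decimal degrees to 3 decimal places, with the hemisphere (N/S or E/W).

δ = d/R = 4697.8/6378 = 0.736563 rad
φ₂ = arcsin(sin φ₁ cos δ + cos φ₁ sin δ cos θ)
   = arcsin(0.31475·0.74078 + 0.94917·0.67175·0.62660) = 39.24864°
λ₂ = λ₁ + atan2(sin θ sin δ cos φ₁, cos δ − sin φ₁ sin φ₂) = 161.74622°

161.746°E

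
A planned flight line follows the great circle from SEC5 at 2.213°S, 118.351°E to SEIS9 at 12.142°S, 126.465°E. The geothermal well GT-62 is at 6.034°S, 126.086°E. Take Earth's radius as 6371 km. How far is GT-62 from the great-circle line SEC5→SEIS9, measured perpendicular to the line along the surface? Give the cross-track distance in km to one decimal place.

400.3 km

δ₁₃ = central angle SEC5→GT-62 = 0.150238 rad  (haversine)
θ₁₃ = bearing SEC5→GT-62 = 116.588°,  θ₁₂ = bearing SEC5→SEIS9 = 141.393°
dₓₜ = R·arcsin(sin δ₁₃ · sin(θ₁₃ − θ₁₂)) = 6371·arcsin(0.14967·sin(-24.805°)) = -400.315 km
|dₓₜ| = 400.315 km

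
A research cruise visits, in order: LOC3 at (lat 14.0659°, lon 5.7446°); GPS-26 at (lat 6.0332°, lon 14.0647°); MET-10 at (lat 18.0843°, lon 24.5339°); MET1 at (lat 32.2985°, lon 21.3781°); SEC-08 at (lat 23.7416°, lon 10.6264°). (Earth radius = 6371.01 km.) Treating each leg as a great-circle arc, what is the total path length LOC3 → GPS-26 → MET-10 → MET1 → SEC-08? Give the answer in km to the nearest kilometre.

6063 km

LOC3→GPS-26: c = 0.200155 rad, d = 1275.19 km
GPS-26→MET-10: c = 0.275738 rad, d = 1756.73 km
MET-10→MET1: c = 0.252999 rad, d = 1611.86 km
MET1→SEC-08: c = 0.222787 rad, d = 1419.38 km
Total = 1275.19 + 1756.73 + 1611.86 + 1419.38 = 6063.16 km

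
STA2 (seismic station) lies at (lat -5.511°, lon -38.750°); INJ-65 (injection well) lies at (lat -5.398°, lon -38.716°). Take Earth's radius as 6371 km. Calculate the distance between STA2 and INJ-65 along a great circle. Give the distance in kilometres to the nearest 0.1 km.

13.1 km

Δφ = 0.1130°,  Δλ = 0.0340°
a = sin²(Δφ/2) + cos φ₁ cos φ₂ sin²(Δλ/2) = 0.000001
c = 2·arcsin(√a) = 0.002059 rad = 0.1180°
d = R·c = 6371 × 0.002059 = 13.1 km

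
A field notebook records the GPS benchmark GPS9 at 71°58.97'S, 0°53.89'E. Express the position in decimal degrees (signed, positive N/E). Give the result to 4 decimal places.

-71.9828°, +0.8982°

lat: 71.9828° S → -71.9828°
lon: 0.8982° E → +0.8982°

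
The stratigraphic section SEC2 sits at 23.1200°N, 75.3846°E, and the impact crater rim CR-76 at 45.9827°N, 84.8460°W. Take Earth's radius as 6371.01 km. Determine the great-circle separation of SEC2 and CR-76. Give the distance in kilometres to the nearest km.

12076 km

Δφ = 22.8627°,  Δλ = -160.2306°
a = sin²(Δφ/2) + cos φ₁ cos φ₂ sin²(Δλ/2) = 0.659514
c = 2·arcsin(√a) = 1.895500 rad = 108.6042°
d = R·c = 6371.01 × 1.895500 = 12076.3 km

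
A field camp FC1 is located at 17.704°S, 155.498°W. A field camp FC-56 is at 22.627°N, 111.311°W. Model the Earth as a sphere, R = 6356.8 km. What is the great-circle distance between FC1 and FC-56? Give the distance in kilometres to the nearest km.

Δφ = 40.3310°,  Δλ = 44.1870°
a = sin²(Δφ/2) + cos φ₁ cos φ₂ sin²(Δλ/2) = 0.243234
c = 2·arcsin(√a) = 1.031500 rad = 59.1006°
d = R·c = 6356.8 × 1.031500 = 6557.0 km

6557 km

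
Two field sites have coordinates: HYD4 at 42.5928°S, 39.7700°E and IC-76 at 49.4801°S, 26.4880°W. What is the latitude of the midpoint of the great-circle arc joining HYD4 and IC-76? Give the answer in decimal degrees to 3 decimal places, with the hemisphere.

51.050°S

Bx = cos φ₂ cos Δλ = 0.261586,  By = cos φ₂ sin Δλ = -0.594725
φₘ = atan2(sin φ₁ + sin φ₂, √((cos φ₁ + Bx)² + By²)) = -51.04970°
λₘ = λ₁ + atan2(By, cos φ₁ + Bx) = 8.97271°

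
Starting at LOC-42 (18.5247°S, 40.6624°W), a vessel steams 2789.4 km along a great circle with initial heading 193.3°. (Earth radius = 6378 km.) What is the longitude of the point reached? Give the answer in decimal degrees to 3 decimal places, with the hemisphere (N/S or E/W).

δ = d/R = 2789.4/6378 = 0.437347 rad
φ₂ = arcsin(sin φ₁ cos δ + cos φ₁ sin δ cos θ)
   = arcsin(-0.31771·0.90588 + 0.94819·0.42354·-0.97318) = -42.73680°
λ₂ = λ₁ + atan2(sin θ sin δ cos φ₁, cos δ − sin φ₁ sin φ₂) = -48.28563°

48.286°W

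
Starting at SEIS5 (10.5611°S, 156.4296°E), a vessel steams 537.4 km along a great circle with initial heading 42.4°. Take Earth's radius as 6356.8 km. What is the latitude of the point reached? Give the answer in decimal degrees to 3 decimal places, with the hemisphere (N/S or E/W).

6.969°S

δ = d/R = 537.4/6356.8 = 0.084539 rad
φ₂ = arcsin(sin φ₁ cos δ + cos φ₁ sin δ cos θ)
   = arcsin(-0.18328·0.99643 + 0.98306·0.08444·0.73846) = -6.96895°
λ₂ = λ₁ + atan2(sin θ sin δ cos φ₁, cos δ − sin φ₁ sin φ₂) = 159.71795°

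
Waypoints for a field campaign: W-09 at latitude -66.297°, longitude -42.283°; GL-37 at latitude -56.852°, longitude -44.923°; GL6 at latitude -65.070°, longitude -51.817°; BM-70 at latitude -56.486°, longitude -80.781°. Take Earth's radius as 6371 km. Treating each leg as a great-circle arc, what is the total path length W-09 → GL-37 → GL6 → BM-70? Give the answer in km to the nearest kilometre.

W-09→GL-37: c = 0.166262 rad, d = 1059.26 km
GL-37→GL6: c = 0.154654 rad, d = 985.30 km
GL6→BM-70: c = 0.284903 rad, d = 1815.12 km
Total = 1059.26 + 985.30 + 1815.12 = 3859.67 km

3860 km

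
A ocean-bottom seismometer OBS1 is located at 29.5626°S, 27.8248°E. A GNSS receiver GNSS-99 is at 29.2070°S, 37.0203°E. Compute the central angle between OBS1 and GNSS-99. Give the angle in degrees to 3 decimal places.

8.018°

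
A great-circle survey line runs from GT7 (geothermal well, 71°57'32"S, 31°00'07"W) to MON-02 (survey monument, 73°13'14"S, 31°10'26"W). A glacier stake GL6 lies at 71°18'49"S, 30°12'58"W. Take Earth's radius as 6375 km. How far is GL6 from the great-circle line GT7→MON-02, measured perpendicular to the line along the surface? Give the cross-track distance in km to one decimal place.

25.2 km

GT7: φ = -71.95889°, λ = -31.00194°
MON-02: φ = -73.22056°, λ = -31.17389°
GL6: φ = -71.31361°, λ = -30.21611°
δ₁₃ = central angle GT7→GL6 = 0.012062 rad  (haversine)
θ₁₃ = bearing GT7→GL6 = 21.364°,  θ₁₂ = bearing GT7→MON-02 = 182.253°
dₓₜ = R·arcsin(sin δ₁₃ · sin(θ₁₃ − θ₁₂)) = 6375·arcsin(0.01206·sin(-160.889°)) = -25.175 km
|dₓₜ| = 25.175 km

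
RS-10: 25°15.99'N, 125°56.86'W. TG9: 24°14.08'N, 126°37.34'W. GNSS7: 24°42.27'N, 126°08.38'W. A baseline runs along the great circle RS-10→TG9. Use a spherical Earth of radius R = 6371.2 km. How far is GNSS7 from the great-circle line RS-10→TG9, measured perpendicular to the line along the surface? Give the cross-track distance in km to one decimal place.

15.4 km

RS-10: φ = +25.26650°, λ = -125.94767°
TG9: φ = +24.23467°, λ = -126.62233°
GNSS7: φ = +24.70450°, λ = -126.13967°
δ₁₃ = central angle RS-10→GNSS7 = 0.010268 rad  (haversine)
θ₁₃ = bearing RS-10→GNSS7 = 197.247°,  θ₁₂ = bearing RS-10→TG9 = 210.843°
dₓₜ = R·arcsin(sin δ₁₃ · sin(θ₁₃ − θ₁₂)) = 6371.2·arcsin(0.01027·sin(-13.597°)) = -15.379 km
|dₓₜ| = 15.379 km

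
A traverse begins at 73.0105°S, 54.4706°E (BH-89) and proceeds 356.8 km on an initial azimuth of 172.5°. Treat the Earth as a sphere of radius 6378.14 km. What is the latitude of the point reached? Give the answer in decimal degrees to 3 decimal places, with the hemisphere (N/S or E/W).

76.182°S

δ = d/R = 356.8/6378.14 = 0.055941 rad
φ₂ = arcsin(sin φ₁ cos δ + cos φ₁ sin δ cos θ)
   = arcsin(-0.95636·0.99844 + 0.29220·0.05591·-0.99144) = -76.18212°
λ₂ = λ₁ + atan2(sin θ sin δ cos φ₁, cos δ − sin φ₁ sin φ₂) = 56.22162°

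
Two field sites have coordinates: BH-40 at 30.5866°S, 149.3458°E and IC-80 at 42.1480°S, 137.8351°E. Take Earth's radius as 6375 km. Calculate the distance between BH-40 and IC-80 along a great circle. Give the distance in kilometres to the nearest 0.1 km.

1645.5 km

Δφ = -11.5614°,  Δλ = -11.5107°
a = sin²(Δφ/2) + cos φ₁ cos φ₂ sin²(Δλ/2) = 0.016563
c = 2·arcsin(√a) = 0.258112 rad = 14.7887°
d = R·c = 6375 × 0.258112 = 1645.5 km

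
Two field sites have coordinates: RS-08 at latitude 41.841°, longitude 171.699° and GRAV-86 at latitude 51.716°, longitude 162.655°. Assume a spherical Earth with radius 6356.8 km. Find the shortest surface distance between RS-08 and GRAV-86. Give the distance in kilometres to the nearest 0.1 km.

1291.1 km

Δφ = 9.8750°,  Δλ = -9.0440°
a = sin²(Δφ/2) + cos φ₁ cos φ₂ sin²(Δλ/2) = 0.010277
c = 2·arcsin(√a) = 0.203100 rad = 11.6368°
d = R·c = 6356.8 × 0.203100 = 1291.1 km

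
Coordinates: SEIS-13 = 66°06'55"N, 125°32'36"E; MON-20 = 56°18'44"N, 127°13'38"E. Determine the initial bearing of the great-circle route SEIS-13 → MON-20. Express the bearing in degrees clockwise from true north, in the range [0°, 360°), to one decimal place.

174.5°

SEIS-13: φ = +66.11528°, λ = +125.54333°
MON-20: φ = +56.31222°, λ = +127.22722°
Δλ = 1.6839°
y = sin Δλ · cos φ₂ = 0.016299
x = cos φ₁ sin φ₂ − sin φ₁ cos φ₂ cos Δλ = -0.170043
θ = atan2(y, x) = 174.5248° → 174.5248° (mod 360°)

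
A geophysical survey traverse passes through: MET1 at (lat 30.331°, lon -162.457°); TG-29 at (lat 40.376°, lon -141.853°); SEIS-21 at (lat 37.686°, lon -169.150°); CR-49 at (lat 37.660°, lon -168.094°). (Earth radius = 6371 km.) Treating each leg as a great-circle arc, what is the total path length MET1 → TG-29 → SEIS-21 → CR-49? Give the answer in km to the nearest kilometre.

MET1→TG-29: c = 0.340428 rad, d = 2168.87 km
TG-29→SEIS-21: c = 0.371559 rad, d = 2367.20 km
SEIS-21→CR-49: c = 0.014595 rad, d = 92.99 km
Total = 2168.87 + 2367.20 + 92.99 = 4629.05 km

4629 km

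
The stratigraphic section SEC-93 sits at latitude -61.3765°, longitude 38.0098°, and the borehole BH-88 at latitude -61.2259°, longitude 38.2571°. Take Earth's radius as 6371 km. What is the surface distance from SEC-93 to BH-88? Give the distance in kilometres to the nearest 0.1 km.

Δφ = 0.1506°,  Δλ = 0.2473°
a = sin²(Δφ/2) + cos φ₁ cos φ₂ sin²(Δλ/2) = 0.000003
c = 2·arcsin(√a) = 0.003347 rad = 0.1918°
d = R·c = 6371 × 0.003347 = 21.3 km

21.3 km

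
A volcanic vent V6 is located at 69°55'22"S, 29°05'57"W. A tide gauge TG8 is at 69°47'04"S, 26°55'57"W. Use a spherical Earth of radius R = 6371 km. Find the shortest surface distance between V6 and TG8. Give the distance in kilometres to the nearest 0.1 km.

84.4 km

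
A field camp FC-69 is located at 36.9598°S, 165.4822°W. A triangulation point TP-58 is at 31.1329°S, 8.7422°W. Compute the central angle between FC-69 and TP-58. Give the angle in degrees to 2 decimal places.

108.51°

Δφ = 5.8269°,  Δλ = 156.7400°
a = sin²(Δφ/2) + cos φ₁ cos φ₂ sin²(Δλ/2) = 0.658757
c = 2·arcsin(√a) = 1.893904 rad = 108.5127°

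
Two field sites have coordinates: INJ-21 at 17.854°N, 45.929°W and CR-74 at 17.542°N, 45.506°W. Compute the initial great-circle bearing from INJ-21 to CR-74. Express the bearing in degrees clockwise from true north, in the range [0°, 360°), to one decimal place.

127.7°

Δλ = 0.4230°
y = sin Δλ · cos φ₂ = 0.007039
x = cos φ₁ sin φ₂ − sin φ₁ cos φ₂ cos Δλ = -0.005437
θ = atan2(y, x) = 127.6837° → 127.6837° (mod 360°)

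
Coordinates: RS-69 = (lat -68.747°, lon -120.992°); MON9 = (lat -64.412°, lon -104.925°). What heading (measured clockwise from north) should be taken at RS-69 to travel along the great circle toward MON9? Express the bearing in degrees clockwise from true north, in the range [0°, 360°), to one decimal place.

63.4°

Δλ = 16.0670°
y = sin Δλ · cos φ₂ = 0.119532
x = cos φ₁ sin φ₂ − sin φ₁ cos φ₂ cos Δλ = 0.059865
θ = atan2(y, x) = 63.3971° → 63.3971° (mod 360°)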